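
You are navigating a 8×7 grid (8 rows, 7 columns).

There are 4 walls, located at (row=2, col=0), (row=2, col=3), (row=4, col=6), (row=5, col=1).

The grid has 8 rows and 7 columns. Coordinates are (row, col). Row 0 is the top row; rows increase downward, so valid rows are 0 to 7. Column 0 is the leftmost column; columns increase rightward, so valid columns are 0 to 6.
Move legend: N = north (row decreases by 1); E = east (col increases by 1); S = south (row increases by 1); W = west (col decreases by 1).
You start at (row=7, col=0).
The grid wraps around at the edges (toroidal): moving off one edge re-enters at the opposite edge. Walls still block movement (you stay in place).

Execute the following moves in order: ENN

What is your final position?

Start: (row=7, col=0)
  E (east): (row=7, col=0) -> (row=7, col=1)
  N (north): (row=7, col=1) -> (row=6, col=1)
  N (north): blocked, stay at (row=6, col=1)
Final: (row=6, col=1)

Answer: Final position: (row=6, col=1)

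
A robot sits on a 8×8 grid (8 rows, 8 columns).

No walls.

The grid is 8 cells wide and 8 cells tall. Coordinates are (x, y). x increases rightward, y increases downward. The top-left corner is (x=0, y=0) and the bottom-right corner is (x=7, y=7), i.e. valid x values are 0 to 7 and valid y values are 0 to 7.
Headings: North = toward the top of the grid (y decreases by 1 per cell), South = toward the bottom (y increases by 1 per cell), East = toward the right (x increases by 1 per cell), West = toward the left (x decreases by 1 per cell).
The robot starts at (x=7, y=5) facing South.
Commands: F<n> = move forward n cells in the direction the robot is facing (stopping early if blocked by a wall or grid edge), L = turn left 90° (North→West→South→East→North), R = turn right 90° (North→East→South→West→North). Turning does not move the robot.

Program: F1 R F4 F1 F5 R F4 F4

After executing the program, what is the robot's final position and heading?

Start: (x=7, y=5), facing South
  F1: move forward 1, now at (x=7, y=6)
  R: turn right, now facing West
  F4: move forward 4, now at (x=3, y=6)
  F1: move forward 1, now at (x=2, y=6)
  F5: move forward 2/5 (blocked), now at (x=0, y=6)
  R: turn right, now facing North
  F4: move forward 4, now at (x=0, y=2)
  F4: move forward 2/4 (blocked), now at (x=0, y=0)
Final: (x=0, y=0), facing North

Answer: Final position: (x=0, y=0), facing North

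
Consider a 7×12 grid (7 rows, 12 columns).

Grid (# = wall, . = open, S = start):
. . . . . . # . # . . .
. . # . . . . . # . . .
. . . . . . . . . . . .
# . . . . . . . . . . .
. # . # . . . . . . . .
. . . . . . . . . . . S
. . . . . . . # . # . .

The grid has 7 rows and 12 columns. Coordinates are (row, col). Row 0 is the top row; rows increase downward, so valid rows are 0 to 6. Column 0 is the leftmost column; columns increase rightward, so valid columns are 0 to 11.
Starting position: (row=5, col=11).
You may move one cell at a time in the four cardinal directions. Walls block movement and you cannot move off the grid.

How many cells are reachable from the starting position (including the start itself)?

Answer: Reachable cells: 75

Derivation:
BFS flood-fill from (row=5, col=11):
  Distance 0: (row=5, col=11)
  Distance 1: (row=4, col=11), (row=5, col=10), (row=6, col=11)
  Distance 2: (row=3, col=11), (row=4, col=10), (row=5, col=9), (row=6, col=10)
  Distance 3: (row=2, col=11), (row=3, col=10), (row=4, col=9), (row=5, col=8)
  Distance 4: (row=1, col=11), (row=2, col=10), (row=3, col=9), (row=4, col=8), (row=5, col=7), (row=6, col=8)
  Distance 5: (row=0, col=11), (row=1, col=10), (row=2, col=9), (row=3, col=8), (row=4, col=7), (row=5, col=6)
  Distance 6: (row=0, col=10), (row=1, col=9), (row=2, col=8), (row=3, col=7), (row=4, col=6), (row=5, col=5), (row=6, col=6)
  Distance 7: (row=0, col=9), (row=2, col=7), (row=3, col=6), (row=4, col=5), (row=5, col=4), (row=6, col=5)
  Distance 8: (row=1, col=7), (row=2, col=6), (row=3, col=5), (row=4, col=4), (row=5, col=3), (row=6, col=4)
  Distance 9: (row=0, col=7), (row=1, col=6), (row=2, col=5), (row=3, col=4), (row=5, col=2), (row=6, col=3)
  Distance 10: (row=1, col=5), (row=2, col=4), (row=3, col=3), (row=4, col=2), (row=5, col=1), (row=6, col=2)
  Distance 11: (row=0, col=5), (row=1, col=4), (row=2, col=3), (row=3, col=2), (row=5, col=0), (row=6, col=1)
  Distance 12: (row=0, col=4), (row=1, col=3), (row=2, col=2), (row=3, col=1), (row=4, col=0), (row=6, col=0)
  Distance 13: (row=0, col=3), (row=2, col=1)
  Distance 14: (row=0, col=2), (row=1, col=1), (row=2, col=0)
  Distance 15: (row=0, col=1), (row=1, col=0)
  Distance 16: (row=0, col=0)
Total reachable: 75 (grid has 75 open cells total)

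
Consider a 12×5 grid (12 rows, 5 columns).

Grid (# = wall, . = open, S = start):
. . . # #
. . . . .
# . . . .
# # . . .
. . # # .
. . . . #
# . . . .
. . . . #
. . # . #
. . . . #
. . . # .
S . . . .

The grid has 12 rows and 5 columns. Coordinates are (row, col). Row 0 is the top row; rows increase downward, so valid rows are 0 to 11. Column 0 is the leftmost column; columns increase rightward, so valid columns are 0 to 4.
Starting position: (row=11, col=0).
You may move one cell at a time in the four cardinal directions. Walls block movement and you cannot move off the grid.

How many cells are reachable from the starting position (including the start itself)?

Answer: Reachable cells: 30

Derivation:
BFS flood-fill from (row=11, col=0):
  Distance 0: (row=11, col=0)
  Distance 1: (row=10, col=0), (row=11, col=1)
  Distance 2: (row=9, col=0), (row=10, col=1), (row=11, col=2)
  Distance 3: (row=8, col=0), (row=9, col=1), (row=10, col=2), (row=11, col=3)
  Distance 4: (row=7, col=0), (row=8, col=1), (row=9, col=2), (row=11, col=4)
  Distance 5: (row=7, col=1), (row=9, col=3), (row=10, col=4)
  Distance 6: (row=6, col=1), (row=7, col=2), (row=8, col=3)
  Distance 7: (row=5, col=1), (row=6, col=2), (row=7, col=3)
  Distance 8: (row=4, col=1), (row=5, col=0), (row=5, col=2), (row=6, col=3)
  Distance 9: (row=4, col=0), (row=5, col=3), (row=6, col=4)
Total reachable: 30 (grid has 46 open cells total)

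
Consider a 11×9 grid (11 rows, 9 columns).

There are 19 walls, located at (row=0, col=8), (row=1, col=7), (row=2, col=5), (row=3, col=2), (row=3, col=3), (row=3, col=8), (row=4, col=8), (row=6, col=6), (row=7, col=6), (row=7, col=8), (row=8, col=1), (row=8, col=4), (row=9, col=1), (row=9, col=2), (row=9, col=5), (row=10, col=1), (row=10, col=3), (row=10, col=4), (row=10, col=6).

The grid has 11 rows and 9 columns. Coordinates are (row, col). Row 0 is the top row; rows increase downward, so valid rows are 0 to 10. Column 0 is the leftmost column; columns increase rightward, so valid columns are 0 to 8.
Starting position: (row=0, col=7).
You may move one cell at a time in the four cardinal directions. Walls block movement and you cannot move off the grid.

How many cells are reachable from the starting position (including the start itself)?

Answer: Reachable cells: 78

Derivation:
BFS flood-fill from (row=0, col=7):
  Distance 0: (row=0, col=7)
  Distance 1: (row=0, col=6)
  Distance 2: (row=0, col=5), (row=1, col=6)
  Distance 3: (row=0, col=4), (row=1, col=5), (row=2, col=6)
  Distance 4: (row=0, col=3), (row=1, col=4), (row=2, col=7), (row=3, col=6)
  Distance 5: (row=0, col=2), (row=1, col=3), (row=2, col=4), (row=2, col=8), (row=3, col=5), (row=3, col=7), (row=4, col=6)
  Distance 6: (row=0, col=1), (row=1, col=2), (row=1, col=8), (row=2, col=3), (row=3, col=4), (row=4, col=5), (row=4, col=7), (row=5, col=6)
  Distance 7: (row=0, col=0), (row=1, col=1), (row=2, col=2), (row=4, col=4), (row=5, col=5), (row=5, col=7)
  Distance 8: (row=1, col=0), (row=2, col=1), (row=4, col=3), (row=5, col=4), (row=5, col=8), (row=6, col=5), (row=6, col=7)
  Distance 9: (row=2, col=0), (row=3, col=1), (row=4, col=2), (row=5, col=3), (row=6, col=4), (row=6, col=8), (row=7, col=5), (row=7, col=7)
  Distance 10: (row=3, col=0), (row=4, col=1), (row=5, col=2), (row=6, col=3), (row=7, col=4), (row=8, col=5), (row=8, col=7)
  Distance 11: (row=4, col=0), (row=5, col=1), (row=6, col=2), (row=7, col=3), (row=8, col=6), (row=8, col=8), (row=9, col=7)
  Distance 12: (row=5, col=0), (row=6, col=1), (row=7, col=2), (row=8, col=3), (row=9, col=6), (row=9, col=8), (row=10, col=7)
  Distance 13: (row=6, col=0), (row=7, col=1), (row=8, col=2), (row=9, col=3), (row=10, col=8)
  Distance 14: (row=7, col=0), (row=9, col=4)
  Distance 15: (row=8, col=0)
  Distance 16: (row=9, col=0)
  Distance 17: (row=10, col=0)
Total reachable: 78 (grid has 80 open cells total)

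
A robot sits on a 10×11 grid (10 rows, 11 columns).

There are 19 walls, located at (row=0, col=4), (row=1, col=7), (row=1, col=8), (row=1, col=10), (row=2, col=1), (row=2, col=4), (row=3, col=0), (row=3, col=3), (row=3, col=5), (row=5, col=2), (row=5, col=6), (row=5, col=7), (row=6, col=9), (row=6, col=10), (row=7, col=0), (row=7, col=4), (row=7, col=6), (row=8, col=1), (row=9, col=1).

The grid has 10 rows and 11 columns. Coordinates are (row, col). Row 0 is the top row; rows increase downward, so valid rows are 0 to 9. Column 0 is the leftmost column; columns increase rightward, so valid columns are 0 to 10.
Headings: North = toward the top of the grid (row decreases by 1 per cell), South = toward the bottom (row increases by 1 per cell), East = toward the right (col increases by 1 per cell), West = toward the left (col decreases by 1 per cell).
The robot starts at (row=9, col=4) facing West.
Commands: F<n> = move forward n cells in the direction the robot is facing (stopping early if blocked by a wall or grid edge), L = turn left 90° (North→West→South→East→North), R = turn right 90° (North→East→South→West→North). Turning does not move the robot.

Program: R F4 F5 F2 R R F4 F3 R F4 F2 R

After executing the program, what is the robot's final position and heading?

Answer: Final position: (row=9, col=2), facing North

Derivation:
Start: (row=9, col=4), facing West
  R: turn right, now facing North
  F4: move forward 1/4 (blocked), now at (row=8, col=4)
  F5: move forward 0/5 (blocked), now at (row=8, col=4)
  F2: move forward 0/2 (blocked), now at (row=8, col=4)
  R: turn right, now facing East
  R: turn right, now facing South
  F4: move forward 1/4 (blocked), now at (row=9, col=4)
  F3: move forward 0/3 (blocked), now at (row=9, col=4)
  R: turn right, now facing West
  F4: move forward 2/4 (blocked), now at (row=9, col=2)
  F2: move forward 0/2 (blocked), now at (row=9, col=2)
  R: turn right, now facing North
Final: (row=9, col=2), facing North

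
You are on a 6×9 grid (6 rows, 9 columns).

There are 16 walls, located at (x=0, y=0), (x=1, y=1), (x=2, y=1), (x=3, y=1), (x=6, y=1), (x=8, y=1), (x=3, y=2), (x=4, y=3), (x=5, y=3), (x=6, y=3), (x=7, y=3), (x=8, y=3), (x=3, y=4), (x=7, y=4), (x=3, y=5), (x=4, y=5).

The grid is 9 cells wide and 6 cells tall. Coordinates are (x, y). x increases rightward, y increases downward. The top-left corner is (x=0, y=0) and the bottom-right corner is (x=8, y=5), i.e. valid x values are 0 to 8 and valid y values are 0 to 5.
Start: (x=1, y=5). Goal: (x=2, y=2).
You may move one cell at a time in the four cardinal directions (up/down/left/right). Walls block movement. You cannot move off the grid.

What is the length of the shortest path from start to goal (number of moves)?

BFS from (x=1, y=5) until reaching (x=2, y=2):
  Distance 0: (x=1, y=5)
  Distance 1: (x=1, y=4), (x=0, y=5), (x=2, y=5)
  Distance 2: (x=1, y=3), (x=0, y=4), (x=2, y=4)
  Distance 3: (x=1, y=2), (x=0, y=3), (x=2, y=3)
  Distance 4: (x=0, y=2), (x=2, y=2), (x=3, y=3)  <- goal reached here
One shortest path (4 moves): (x=1, y=5) -> (x=2, y=5) -> (x=2, y=4) -> (x=2, y=3) -> (x=2, y=2)

Answer: Shortest path length: 4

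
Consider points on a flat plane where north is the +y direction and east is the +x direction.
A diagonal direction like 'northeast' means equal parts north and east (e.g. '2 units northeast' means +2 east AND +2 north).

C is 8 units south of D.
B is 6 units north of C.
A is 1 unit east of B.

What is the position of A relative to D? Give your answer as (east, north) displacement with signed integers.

Place D at the origin (east=0, north=0).
  C is 8 units south of D: delta (east=+0, north=-8); C at (east=0, north=-8).
  B is 6 units north of C: delta (east=+0, north=+6); B at (east=0, north=-2).
  A is 1 unit east of B: delta (east=+1, north=+0); A at (east=1, north=-2).
Therefore A relative to D: (east=1, north=-2).

Answer: A is at (east=1, north=-2) relative to D.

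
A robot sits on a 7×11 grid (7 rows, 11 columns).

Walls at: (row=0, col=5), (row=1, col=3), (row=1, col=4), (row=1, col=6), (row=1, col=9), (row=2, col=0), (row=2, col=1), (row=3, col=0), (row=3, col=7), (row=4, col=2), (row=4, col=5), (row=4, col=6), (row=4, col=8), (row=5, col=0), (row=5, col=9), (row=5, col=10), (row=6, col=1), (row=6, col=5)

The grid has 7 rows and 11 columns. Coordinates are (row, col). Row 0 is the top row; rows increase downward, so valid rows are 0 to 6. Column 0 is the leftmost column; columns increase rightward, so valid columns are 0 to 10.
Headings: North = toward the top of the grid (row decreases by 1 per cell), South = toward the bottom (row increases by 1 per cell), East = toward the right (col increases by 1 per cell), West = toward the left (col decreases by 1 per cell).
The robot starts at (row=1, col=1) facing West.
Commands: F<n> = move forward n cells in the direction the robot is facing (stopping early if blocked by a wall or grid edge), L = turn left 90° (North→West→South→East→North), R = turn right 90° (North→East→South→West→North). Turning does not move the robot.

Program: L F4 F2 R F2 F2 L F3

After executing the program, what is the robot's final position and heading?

Start: (row=1, col=1), facing West
  L: turn left, now facing South
  F4: move forward 0/4 (blocked), now at (row=1, col=1)
  F2: move forward 0/2 (blocked), now at (row=1, col=1)
  R: turn right, now facing West
  F2: move forward 1/2 (blocked), now at (row=1, col=0)
  F2: move forward 0/2 (blocked), now at (row=1, col=0)
  L: turn left, now facing South
  F3: move forward 0/3 (blocked), now at (row=1, col=0)
Final: (row=1, col=0), facing South

Answer: Final position: (row=1, col=0), facing South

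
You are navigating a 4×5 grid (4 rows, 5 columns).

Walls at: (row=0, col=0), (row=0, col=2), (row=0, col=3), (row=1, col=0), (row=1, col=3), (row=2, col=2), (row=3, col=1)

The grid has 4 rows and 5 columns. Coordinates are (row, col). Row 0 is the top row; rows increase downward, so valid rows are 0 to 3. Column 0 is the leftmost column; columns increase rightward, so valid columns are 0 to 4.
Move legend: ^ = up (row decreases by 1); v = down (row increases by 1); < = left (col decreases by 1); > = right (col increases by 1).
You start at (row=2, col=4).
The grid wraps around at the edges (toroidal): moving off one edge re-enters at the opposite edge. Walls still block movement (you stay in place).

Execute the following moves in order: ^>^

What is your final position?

Answer: Final position: (row=0, col=4)

Derivation:
Start: (row=2, col=4)
  ^ (up): (row=2, col=4) -> (row=1, col=4)
  > (right): blocked, stay at (row=1, col=4)
  ^ (up): (row=1, col=4) -> (row=0, col=4)
Final: (row=0, col=4)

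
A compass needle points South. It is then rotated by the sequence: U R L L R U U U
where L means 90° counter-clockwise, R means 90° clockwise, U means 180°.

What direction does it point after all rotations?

Start: South
  U (U-turn (180°)) -> North
  R (right (90° clockwise)) -> East
  L (left (90° counter-clockwise)) -> North
  L (left (90° counter-clockwise)) -> West
  R (right (90° clockwise)) -> North
  U (U-turn (180°)) -> South
  U (U-turn (180°)) -> North
  U (U-turn (180°)) -> South
Final: South

Answer: Final heading: South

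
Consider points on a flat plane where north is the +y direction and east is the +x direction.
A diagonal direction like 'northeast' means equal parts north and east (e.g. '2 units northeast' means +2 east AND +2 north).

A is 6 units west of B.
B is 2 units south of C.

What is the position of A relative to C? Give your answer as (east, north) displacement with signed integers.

Place C at the origin (east=0, north=0).
  B is 2 units south of C: delta (east=+0, north=-2); B at (east=0, north=-2).
  A is 6 units west of B: delta (east=-6, north=+0); A at (east=-6, north=-2).
Therefore A relative to C: (east=-6, north=-2).

Answer: A is at (east=-6, north=-2) relative to C.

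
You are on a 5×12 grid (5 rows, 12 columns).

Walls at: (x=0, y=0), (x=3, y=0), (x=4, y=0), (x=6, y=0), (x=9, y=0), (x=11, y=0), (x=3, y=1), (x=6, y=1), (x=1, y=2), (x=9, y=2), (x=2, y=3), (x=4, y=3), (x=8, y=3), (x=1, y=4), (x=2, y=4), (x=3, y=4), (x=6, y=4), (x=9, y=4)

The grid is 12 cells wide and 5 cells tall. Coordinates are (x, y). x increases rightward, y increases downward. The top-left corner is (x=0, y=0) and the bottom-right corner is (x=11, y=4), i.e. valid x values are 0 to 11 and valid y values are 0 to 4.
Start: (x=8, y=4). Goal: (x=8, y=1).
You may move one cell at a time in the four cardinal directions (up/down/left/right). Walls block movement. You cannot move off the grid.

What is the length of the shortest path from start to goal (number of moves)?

Answer: Shortest path length: 5

Derivation:
BFS from (x=8, y=4) until reaching (x=8, y=1):
  Distance 0: (x=8, y=4)
  Distance 1: (x=7, y=4)
  Distance 2: (x=7, y=3)
  Distance 3: (x=7, y=2), (x=6, y=3)
  Distance 4: (x=7, y=1), (x=6, y=2), (x=8, y=2), (x=5, y=3)
  Distance 5: (x=7, y=0), (x=8, y=1), (x=5, y=2), (x=5, y=4)  <- goal reached here
One shortest path (5 moves): (x=8, y=4) -> (x=7, y=4) -> (x=7, y=3) -> (x=7, y=2) -> (x=8, y=2) -> (x=8, y=1)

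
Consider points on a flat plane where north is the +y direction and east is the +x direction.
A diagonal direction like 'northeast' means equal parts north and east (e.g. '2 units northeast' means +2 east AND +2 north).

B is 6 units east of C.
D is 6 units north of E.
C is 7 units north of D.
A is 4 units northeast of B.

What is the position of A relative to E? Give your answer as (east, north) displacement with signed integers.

Answer: A is at (east=10, north=17) relative to E.

Derivation:
Place E at the origin (east=0, north=0).
  D is 6 units north of E: delta (east=+0, north=+6); D at (east=0, north=6).
  C is 7 units north of D: delta (east=+0, north=+7); C at (east=0, north=13).
  B is 6 units east of C: delta (east=+6, north=+0); B at (east=6, north=13).
  A is 4 units northeast of B: delta (east=+4, north=+4); A at (east=10, north=17).
Therefore A relative to E: (east=10, north=17).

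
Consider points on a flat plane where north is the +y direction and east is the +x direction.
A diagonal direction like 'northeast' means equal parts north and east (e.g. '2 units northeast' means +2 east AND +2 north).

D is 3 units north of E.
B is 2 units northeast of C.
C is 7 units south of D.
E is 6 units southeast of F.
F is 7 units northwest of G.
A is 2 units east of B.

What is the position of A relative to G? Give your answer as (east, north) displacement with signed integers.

Answer: A is at (east=3, north=-1) relative to G.

Derivation:
Place G at the origin (east=0, north=0).
  F is 7 units northwest of G: delta (east=-7, north=+7); F at (east=-7, north=7).
  E is 6 units southeast of F: delta (east=+6, north=-6); E at (east=-1, north=1).
  D is 3 units north of E: delta (east=+0, north=+3); D at (east=-1, north=4).
  C is 7 units south of D: delta (east=+0, north=-7); C at (east=-1, north=-3).
  B is 2 units northeast of C: delta (east=+2, north=+2); B at (east=1, north=-1).
  A is 2 units east of B: delta (east=+2, north=+0); A at (east=3, north=-1).
Therefore A relative to G: (east=3, north=-1).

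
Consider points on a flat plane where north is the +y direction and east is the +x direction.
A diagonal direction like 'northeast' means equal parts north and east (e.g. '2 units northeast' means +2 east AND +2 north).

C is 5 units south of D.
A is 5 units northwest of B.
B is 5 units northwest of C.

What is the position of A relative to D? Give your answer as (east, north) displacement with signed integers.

Answer: A is at (east=-10, north=5) relative to D.

Derivation:
Place D at the origin (east=0, north=0).
  C is 5 units south of D: delta (east=+0, north=-5); C at (east=0, north=-5).
  B is 5 units northwest of C: delta (east=-5, north=+5); B at (east=-5, north=0).
  A is 5 units northwest of B: delta (east=-5, north=+5); A at (east=-10, north=5).
Therefore A relative to D: (east=-10, north=5).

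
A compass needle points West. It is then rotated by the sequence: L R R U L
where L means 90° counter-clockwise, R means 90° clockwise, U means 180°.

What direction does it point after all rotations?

Answer: Final heading: East

Derivation:
Start: West
  L (left (90° counter-clockwise)) -> South
  R (right (90° clockwise)) -> West
  R (right (90° clockwise)) -> North
  U (U-turn (180°)) -> South
  L (left (90° counter-clockwise)) -> East
Final: East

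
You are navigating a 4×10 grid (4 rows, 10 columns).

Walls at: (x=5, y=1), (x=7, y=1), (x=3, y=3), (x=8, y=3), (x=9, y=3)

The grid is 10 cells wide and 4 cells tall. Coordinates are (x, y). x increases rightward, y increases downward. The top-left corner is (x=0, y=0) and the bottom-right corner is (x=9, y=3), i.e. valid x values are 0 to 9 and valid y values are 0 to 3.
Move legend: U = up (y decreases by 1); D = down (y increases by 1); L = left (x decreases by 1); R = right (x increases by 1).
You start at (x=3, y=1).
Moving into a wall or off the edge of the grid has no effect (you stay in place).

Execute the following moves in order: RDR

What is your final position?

Answer: Final position: (x=5, y=2)

Derivation:
Start: (x=3, y=1)
  R (right): (x=3, y=1) -> (x=4, y=1)
  D (down): (x=4, y=1) -> (x=4, y=2)
  R (right): (x=4, y=2) -> (x=5, y=2)
Final: (x=5, y=2)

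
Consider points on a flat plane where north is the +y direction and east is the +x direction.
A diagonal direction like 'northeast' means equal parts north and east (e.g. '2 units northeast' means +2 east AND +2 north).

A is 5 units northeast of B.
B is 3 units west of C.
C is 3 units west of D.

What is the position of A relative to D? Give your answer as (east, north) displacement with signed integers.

Answer: A is at (east=-1, north=5) relative to D.

Derivation:
Place D at the origin (east=0, north=0).
  C is 3 units west of D: delta (east=-3, north=+0); C at (east=-3, north=0).
  B is 3 units west of C: delta (east=-3, north=+0); B at (east=-6, north=0).
  A is 5 units northeast of B: delta (east=+5, north=+5); A at (east=-1, north=5).
Therefore A relative to D: (east=-1, north=5).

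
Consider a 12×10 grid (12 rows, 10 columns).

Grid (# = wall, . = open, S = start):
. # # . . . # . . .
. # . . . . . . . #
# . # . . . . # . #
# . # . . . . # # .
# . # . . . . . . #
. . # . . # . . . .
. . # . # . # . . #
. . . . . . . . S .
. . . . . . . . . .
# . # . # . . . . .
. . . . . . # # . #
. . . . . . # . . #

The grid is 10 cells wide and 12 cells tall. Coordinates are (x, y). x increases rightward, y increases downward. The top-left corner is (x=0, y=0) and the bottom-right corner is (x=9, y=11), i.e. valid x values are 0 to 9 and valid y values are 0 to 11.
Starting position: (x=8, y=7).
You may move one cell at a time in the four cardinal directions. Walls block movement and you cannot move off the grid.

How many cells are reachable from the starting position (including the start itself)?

BFS flood-fill from (x=8, y=7):
  Distance 0: (x=8, y=7)
  Distance 1: (x=8, y=6), (x=7, y=7), (x=9, y=7), (x=8, y=8)
  Distance 2: (x=8, y=5), (x=7, y=6), (x=6, y=7), (x=7, y=8), (x=9, y=8), (x=8, y=9)
  Distance 3: (x=8, y=4), (x=7, y=5), (x=9, y=5), (x=5, y=7), (x=6, y=8), (x=7, y=9), (x=9, y=9), (x=8, y=10)
  Distance 4: (x=7, y=4), (x=6, y=5), (x=5, y=6), (x=4, y=7), (x=5, y=8), (x=6, y=9), (x=8, y=11)
  Distance 5: (x=6, y=4), (x=3, y=7), (x=4, y=8), (x=5, y=9), (x=7, y=11)
  Distance 6: (x=6, y=3), (x=5, y=4), (x=3, y=6), (x=2, y=7), (x=3, y=8), (x=5, y=10)
  Distance 7: (x=6, y=2), (x=5, y=3), (x=4, y=4), (x=3, y=5), (x=1, y=7), (x=2, y=8), (x=3, y=9), (x=4, y=10), (x=5, y=11)
  Distance 8: (x=6, y=1), (x=5, y=2), (x=4, y=3), (x=3, y=4), (x=4, y=5), (x=1, y=6), (x=0, y=7), (x=1, y=8), (x=3, y=10), (x=4, y=11)
  Distance 9: (x=5, y=1), (x=7, y=1), (x=4, y=2), (x=3, y=3), (x=1, y=5), (x=0, y=6), (x=0, y=8), (x=1, y=9), (x=2, y=10), (x=3, y=11)
  Distance 10: (x=5, y=0), (x=7, y=0), (x=4, y=1), (x=8, y=1), (x=3, y=2), (x=1, y=4), (x=0, y=5), (x=1, y=10), (x=2, y=11)
  Distance 11: (x=4, y=0), (x=8, y=0), (x=3, y=1), (x=8, y=2), (x=1, y=3), (x=0, y=10), (x=1, y=11)
  Distance 12: (x=3, y=0), (x=9, y=0), (x=2, y=1), (x=1, y=2), (x=0, y=11)
Total reachable: 87 (grid has 90 open cells total)

Answer: Reachable cells: 87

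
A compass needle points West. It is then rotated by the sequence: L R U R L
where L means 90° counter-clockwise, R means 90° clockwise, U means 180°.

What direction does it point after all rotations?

Start: West
  L (left (90° counter-clockwise)) -> South
  R (right (90° clockwise)) -> West
  U (U-turn (180°)) -> East
  R (right (90° clockwise)) -> South
  L (left (90° counter-clockwise)) -> East
Final: East

Answer: Final heading: East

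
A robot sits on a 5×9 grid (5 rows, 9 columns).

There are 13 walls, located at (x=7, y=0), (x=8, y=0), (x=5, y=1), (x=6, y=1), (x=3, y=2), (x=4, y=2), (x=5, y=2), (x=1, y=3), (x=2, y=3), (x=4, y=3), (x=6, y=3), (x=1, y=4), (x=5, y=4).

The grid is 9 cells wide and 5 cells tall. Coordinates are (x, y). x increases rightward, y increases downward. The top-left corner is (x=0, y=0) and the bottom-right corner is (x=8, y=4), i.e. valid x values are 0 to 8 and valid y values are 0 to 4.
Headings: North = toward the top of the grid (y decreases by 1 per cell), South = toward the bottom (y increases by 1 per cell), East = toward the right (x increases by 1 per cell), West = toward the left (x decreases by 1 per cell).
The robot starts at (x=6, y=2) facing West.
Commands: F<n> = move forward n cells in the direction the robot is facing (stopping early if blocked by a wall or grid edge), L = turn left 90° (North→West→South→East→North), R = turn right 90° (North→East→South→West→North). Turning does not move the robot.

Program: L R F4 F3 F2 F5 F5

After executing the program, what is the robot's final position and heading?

Start: (x=6, y=2), facing West
  L: turn left, now facing South
  R: turn right, now facing West
  F4: move forward 0/4 (blocked), now at (x=6, y=2)
  F3: move forward 0/3 (blocked), now at (x=6, y=2)
  F2: move forward 0/2 (blocked), now at (x=6, y=2)
  F5: move forward 0/5 (blocked), now at (x=6, y=2)
  F5: move forward 0/5 (blocked), now at (x=6, y=2)
Final: (x=6, y=2), facing West

Answer: Final position: (x=6, y=2), facing West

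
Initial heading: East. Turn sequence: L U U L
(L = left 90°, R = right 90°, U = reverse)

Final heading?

Answer: Final heading: West

Derivation:
Start: East
  L (left (90° counter-clockwise)) -> North
  U (U-turn (180°)) -> South
  U (U-turn (180°)) -> North
  L (left (90° counter-clockwise)) -> West
Final: West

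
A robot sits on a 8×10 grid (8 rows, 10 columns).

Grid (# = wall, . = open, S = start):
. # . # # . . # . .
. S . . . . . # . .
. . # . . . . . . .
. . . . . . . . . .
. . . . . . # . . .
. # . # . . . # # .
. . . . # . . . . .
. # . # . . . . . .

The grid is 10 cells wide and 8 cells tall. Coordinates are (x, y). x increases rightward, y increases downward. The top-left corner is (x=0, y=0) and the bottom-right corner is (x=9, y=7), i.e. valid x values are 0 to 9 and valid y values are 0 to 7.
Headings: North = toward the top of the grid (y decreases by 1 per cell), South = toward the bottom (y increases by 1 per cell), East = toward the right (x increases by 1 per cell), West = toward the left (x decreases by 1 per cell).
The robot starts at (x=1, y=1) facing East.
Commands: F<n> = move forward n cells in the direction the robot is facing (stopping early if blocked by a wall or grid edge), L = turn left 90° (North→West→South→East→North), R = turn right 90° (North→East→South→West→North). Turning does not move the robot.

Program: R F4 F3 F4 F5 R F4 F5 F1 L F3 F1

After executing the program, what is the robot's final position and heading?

Answer: Final position: (x=0, y=7), facing South

Derivation:
Start: (x=1, y=1), facing East
  R: turn right, now facing South
  F4: move forward 3/4 (blocked), now at (x=1, y=4)
  F3: move forward 0/3 (blocked), now at (x=1, y=4)
  F4: move forward 0/4 (blocked), now at (x=1, y=4)
  F5: move forward 0/5 (blocked), now at (x=1, y=4)
  R: turn right, now facing West
  F4: move forward 1/4 (blocked), now at (x=0, y=4)
  F5: move forward 0/5 (blocked), now at (x=0, y=4)
  F1: move forward 0/1 (blocked), now at (x=0, y=4)
  L: turn left, now facing South
  F3: move forward 3, now at (x=0, y=7)
  F1: move forward 0/1 (blocked), now at (x=0, y=7)
Final: (x=0, y=7), facing South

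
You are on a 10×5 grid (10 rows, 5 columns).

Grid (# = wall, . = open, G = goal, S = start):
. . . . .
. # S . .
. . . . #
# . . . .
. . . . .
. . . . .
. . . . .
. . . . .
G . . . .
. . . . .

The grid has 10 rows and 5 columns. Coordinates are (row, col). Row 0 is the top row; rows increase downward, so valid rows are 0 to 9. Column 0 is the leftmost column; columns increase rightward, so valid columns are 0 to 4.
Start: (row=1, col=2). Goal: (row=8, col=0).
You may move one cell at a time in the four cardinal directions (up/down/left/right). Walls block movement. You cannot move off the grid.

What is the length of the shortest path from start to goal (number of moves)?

BFS from (row=1, col=2) until reaching (row=8, col=0):
  Distance 0: (row=1, col=2)
  Distance 1: (row=0, col=2), (row=1, col=3), (row=2, col=2)
  Distance 2: (row=0, col=1), (row=0, col=3), (row=1, col=4), (row=2, col=1), (row=2, col=3), (row=3, col=2)
  Distance 3: (row=0, col=0), (row=0, col=4), (row=2, col=0), (row=3, col=1), (row=3, col=3), (row=4, col=2)
  Distance 4: (row=1, col=0), (row=3, col=4), (row=4, col=1), (row=4, col=3), (row=5, col=2)
  Distance 5: (row=4, col=0), (row=4, col=4), (row=5, col=1), (row=5, col=3), (row=6, col=2)
  Distance 6: (row=5, col=0), (row=5, col=4), (row=6, col=1), (row=6, col=3), (row=7, col=2)
  Distance 7: (row=6, col=0), (row=6, col=4), (row=7, col=1), (row=7, col=3), (row=8, col=2)
  Distance 8: (row=7, col=0), (row=7, col=4), (row=8, col=1), (row=8, col=3), (row=9, col=2)
  Distance 9: (row=8, col=0), (row=8, col=4), (row=9, col=1), (row=9, col=3)  <- goal reached here
One shortest path (9 moves): (row=1, col=2) -> (row=2, col=2) -> (row=2, col=1) -> (row=3, col=1) -> (row=4, col=1) -> (row=4, col=0) -> (row=5, col=0) -> (row=6, col=0) -> (row=7, col=0) -> (row=8, col=0)

Answer: Shortest path length: 9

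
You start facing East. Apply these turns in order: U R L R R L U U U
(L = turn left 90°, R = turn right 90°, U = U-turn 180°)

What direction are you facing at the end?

Start: East
  U (U-turn (180°)) -> West
  R (right (90° clockwise)) -> North
  L (left (90° counter-clockwise)) -> West
  R (right (90° clockwise)) -> North
  R (right (90° clockwise)) -> East
  L (left (90° counter-clockwise)) -> North
  U (U-turn (180°)) -> South
  U (U-turn (180°)) -> North
  U (U-turn (180°)) -> South
Final: South

Answer: Final heading: South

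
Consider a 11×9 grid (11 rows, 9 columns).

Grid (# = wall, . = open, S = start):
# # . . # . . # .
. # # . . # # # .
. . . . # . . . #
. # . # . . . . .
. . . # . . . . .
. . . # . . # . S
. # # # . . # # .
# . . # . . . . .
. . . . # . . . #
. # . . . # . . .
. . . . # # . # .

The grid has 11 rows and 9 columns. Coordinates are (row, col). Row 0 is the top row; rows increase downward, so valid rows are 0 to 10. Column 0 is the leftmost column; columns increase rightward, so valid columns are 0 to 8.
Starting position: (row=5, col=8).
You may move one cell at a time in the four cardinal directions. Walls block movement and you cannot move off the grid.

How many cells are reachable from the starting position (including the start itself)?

Answer: Reachable cells: 33

Derivation:
BFS flood-fill from (row=5, col=8):
  Distance 0: (row=5, col=8)
  Distance 1: (row=4, col=8), (row=5, col=7), (row=6, col=8)
  Distance 2: (row=3, col=8), (row=4, col=7), (row=7, col=8)
  Distance 3: (row=3, col=7), (row=4, col=6), (row=7, col=7)
  Distance 4: (row=2, col=7), (row=3, col=6), (row=4, col=5), (row=7, col=6), (row=8, col=7)
  Distance 5: (row=2, col=6), (row=3, col=5), (row=4, col=4), (row=5, col=5), (row=7, col=5), (row=8, col=6), (row=9, col=7)
  Distance 6: (row=2, col=5), (row=3, col=4), (row=5, col=4), (row=6, col=5), (row=7, col=4), (row=8, col=5), (row=9, col=6), (row=9, col=8)
  Distance 7: (row=6, col=4), (row=10, col=6), (row=10, col=8)
Total reachable: 33 (grid has 69 open cells total)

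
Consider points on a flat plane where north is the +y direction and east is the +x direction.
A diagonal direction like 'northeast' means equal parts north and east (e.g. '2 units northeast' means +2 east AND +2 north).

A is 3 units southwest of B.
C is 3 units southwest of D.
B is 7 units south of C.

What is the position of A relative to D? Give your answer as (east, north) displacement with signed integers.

Place D at the origin (east=0, north=0).
  C is 3 units southwest of D: delta (east=-3, north=-3); C at (east=-3, north=-3).
  B is 7 units south of C: delta (east=+0, north=-7); B at (east=-3, north=-10).
  A is 3 units southwest of B: delta (east=-3, north=-3); A at (east=-6, north=-13).
Therefore A relative to D: (east=-6, north=-13).

Answer: A is at (east=-6, north=-13) relative to D.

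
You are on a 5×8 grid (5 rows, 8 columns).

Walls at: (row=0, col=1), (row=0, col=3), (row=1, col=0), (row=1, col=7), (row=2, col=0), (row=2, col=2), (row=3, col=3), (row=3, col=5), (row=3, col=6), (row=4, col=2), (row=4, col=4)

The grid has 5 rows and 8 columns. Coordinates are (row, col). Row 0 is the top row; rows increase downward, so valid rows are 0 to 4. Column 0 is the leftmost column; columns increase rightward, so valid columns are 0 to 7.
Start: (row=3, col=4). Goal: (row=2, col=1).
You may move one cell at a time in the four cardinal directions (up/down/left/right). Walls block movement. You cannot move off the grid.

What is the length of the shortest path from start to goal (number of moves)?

Answer: Shortest path length: 6

Derivation:
BFS from (row=3, col=4) until reaching (row=2, col=1):
  Distance 0: (row=3, col=4)
  Distance 1: (row=2, col=4)
  Distance 2: (row=1, col=4), (row=2, col=3), (row=2, col=5)
  Distance 3: (row=0, col=4), (row=1, col=3), (row=1, col=5), (row=2, col=6)
  Distance 4: (row=0, col=5), (row=1, col=2), (row=1, col=6), (row=2, col=7)
  Distance 5: (row=0, col=2), (row=0, col=6), (row=1, col=1), (row=3, col=7)
  Distance 6: (row=0, col=7), (row=2, col=1), (row=4, col=7)  <- goal reached here
One shortest path (6 moves): (row=3, col=4) -> (row=2, col=4) -> (row=2, col=3) -> (row=1, col=3) -> (row=1, col=2) -> (row=1, col=1) -> (row=2, col=1)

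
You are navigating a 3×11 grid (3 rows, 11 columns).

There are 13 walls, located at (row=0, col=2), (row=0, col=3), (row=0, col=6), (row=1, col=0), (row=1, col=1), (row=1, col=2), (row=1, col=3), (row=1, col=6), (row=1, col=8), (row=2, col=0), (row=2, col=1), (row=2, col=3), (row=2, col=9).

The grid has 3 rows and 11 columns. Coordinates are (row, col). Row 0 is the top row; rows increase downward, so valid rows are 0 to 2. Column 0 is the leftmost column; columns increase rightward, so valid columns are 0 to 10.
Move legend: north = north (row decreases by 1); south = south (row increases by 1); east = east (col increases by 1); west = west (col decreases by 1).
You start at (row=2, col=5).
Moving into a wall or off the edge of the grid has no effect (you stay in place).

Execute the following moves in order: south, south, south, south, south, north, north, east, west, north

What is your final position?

Answer: Final position: (row=0, col=4)

Derivation:
Start: (row=2, col=5)
  [×5]south (south): blocked, stay at (row=2, col=5)
  north (north): (row=2, col=5) -> (row=1, col=5)
  north (north): (row=1, col=5) -> (row=0, col=5)
  east (east): blocked, stay at (row=0, col=5)
  west (west): (row=0, col=5) -> (row=0, col=4)
  north (north): blocked, stay at (row=0, col=4)
Final: (row=0, col=4)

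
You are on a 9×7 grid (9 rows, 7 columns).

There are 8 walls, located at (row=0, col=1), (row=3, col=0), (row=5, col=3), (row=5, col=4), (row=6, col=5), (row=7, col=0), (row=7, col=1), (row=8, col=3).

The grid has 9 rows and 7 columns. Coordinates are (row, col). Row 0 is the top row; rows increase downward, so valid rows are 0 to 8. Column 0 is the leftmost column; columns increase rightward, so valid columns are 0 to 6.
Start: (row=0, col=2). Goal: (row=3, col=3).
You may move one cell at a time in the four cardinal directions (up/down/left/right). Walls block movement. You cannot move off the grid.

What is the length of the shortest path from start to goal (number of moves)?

BFS from (row=0, col=2) until reaching (row=3, col=3):
  Distance 0: (row=0, col=2)
  Distance 1: (row=0, col=3), (row=1, col=2)
  Distance 2: (row=0, col=4), (row=1, col=1), (row=1, col=3), (row=2, col=2)
  Distance 3: (row=0, col=5), (row=1, col=0), (row=1, col=4), (row=2, col=1), (row=2, col=3), (row=3, col=2)
  Distance 4: (row=0, col=0), (row=0, col=6), (row=1, col=5), (row=2, col=0), (row=2, col=4), (row=3, col=1), (row=3, col=3), (row=4, col=2)  <- goal reached here
One shortest path (4 moves): (row=0, col=2) -> (row=0, col=3) -> (row=1, col=3) -> (row=2, col=3) -> (row=3, col=3)

Answer: Shortest path length: 4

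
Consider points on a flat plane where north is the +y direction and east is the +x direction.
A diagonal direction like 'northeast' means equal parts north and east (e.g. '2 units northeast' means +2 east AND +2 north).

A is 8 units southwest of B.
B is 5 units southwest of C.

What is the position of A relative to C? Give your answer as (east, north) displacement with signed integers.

Answer: A is at (east=-13, north=-13) relative to C.

Derivation:
Place C at the origin (east=0, north=0).
  B is 5 units southwest of C: delta (east=-5, north=-5); B at (east=-5, north=-5).
  A is 8 units southwest of B: delta (east=-8, north=-8); A at (east=-13, north=-13).
Therefore A relative to C: (east=-13, north=-13).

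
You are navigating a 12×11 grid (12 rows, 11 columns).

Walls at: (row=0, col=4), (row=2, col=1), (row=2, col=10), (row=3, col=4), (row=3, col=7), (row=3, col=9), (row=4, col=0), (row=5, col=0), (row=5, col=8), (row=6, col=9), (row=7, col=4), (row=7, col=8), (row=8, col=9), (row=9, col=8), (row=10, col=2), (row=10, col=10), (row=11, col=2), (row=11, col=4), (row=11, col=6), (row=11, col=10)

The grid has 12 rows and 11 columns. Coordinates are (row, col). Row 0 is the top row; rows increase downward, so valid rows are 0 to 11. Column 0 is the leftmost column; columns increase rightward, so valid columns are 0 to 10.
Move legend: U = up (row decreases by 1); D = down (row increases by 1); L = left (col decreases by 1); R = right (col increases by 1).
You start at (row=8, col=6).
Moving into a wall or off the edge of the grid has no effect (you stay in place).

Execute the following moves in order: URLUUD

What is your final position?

Start: (row=8, col=6)
  U (up): (row=8, col=6) -> (row=7, col=6)
  R (right): (row=7, col=6) -> (row=7, col=7)
  L (left): (row=7, col=7) -> (row=7, col=6)
  U (up): (row=7, col=6) -> (row=6, col=6)
  U (up): (row=6, col=6) -> (row=5, col=6)
  D (down): (row=5, col=6) -> (row=6, col=6)
Final: (row=6, col=6)

Answer: Final position: (row=6, col=6)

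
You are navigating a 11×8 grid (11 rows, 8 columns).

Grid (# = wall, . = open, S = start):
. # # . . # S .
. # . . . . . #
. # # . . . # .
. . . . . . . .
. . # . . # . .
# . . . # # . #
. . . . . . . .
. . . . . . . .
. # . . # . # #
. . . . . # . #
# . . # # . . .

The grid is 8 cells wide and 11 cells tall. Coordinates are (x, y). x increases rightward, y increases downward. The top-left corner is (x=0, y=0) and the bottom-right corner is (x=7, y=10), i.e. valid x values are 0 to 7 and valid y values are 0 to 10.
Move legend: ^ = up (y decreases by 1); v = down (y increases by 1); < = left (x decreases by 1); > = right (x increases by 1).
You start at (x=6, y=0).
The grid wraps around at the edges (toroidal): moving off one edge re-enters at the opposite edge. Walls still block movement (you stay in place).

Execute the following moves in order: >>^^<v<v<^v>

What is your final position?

Answer: Final position: (x=5, y=2)

Derivation:
Start: (x=6, y=0)
  > (right): (x=6, y=0) -> (x=7, y=0)
  > (right): (x=7, y=0) -> (x=0, y=0)
  ^ (up): blocked, stay at (x=0, y=0)
  ^ (up): blocked, stay at (x=0, y=0)
  < (left): (x=0, y=0) -> (x=7, y=0)
  v (down): blocked, stay at (x=7, y=0)
  < (left): (x=7, y=0) -> (x=6, y=0)
  v (down): (x=6, y=0) -> (x=6, y=1)
  < (left): (x=6, y=1) -> (x=5, y=1)
  ^ (up): blocked, stay at (x=5, y=1)
  v (down): (x=5, y=1) -> (x=5, y=2)
  > (right): blocked, stay at (x=5, y=2)
Final: (x=5, y=2)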